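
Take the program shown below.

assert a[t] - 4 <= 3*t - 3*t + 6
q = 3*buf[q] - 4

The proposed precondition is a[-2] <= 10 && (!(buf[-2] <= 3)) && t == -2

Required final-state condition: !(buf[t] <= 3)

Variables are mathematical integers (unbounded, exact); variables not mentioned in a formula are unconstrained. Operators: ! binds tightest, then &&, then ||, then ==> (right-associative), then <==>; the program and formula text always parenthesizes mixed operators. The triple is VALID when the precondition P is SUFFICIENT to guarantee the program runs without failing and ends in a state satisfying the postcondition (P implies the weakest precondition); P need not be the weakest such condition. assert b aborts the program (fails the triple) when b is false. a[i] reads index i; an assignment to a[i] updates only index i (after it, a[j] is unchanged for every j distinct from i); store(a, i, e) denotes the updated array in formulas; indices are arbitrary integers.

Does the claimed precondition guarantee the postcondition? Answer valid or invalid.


Working backward. After the program, !(buf[t] <= 3) must hold.
Before q := 3*buf[q] - 4: !(buf[t] <= 3)
Before assert a[t] - 4 <= 3*t - 3*t + 6: a[t] <= 10 && (!(buf[t] <= 3))
The weakest precondition is a[t] <= 10 && (!(buf[t] <= 3)).
Check whether a[-2] <= 10 && (!(buf[-2] <= 3)) && t == -2 implies it.
Every state satisfying the precondition satisfies the weakest precondition: the implication holds.
Answer: valid


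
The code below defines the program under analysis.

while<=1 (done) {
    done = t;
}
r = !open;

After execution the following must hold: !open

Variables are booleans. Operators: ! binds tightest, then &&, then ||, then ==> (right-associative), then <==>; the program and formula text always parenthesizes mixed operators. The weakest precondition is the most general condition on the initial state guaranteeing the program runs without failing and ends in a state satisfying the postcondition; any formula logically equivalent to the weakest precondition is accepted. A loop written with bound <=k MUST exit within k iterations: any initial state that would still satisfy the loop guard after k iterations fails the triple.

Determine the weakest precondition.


Working backward. After the program, !open must hold.
Before r := !open: !open
Before the loop (bound <=1), unroll the exhaustion recursion (WP_0 = exit-now case; WP_j = one more guarded iteration, up to j = 1):
  WP_0: (!done) && (!open)
  WP_1: (done ==> ((!t) && (!open))) && ((!done) ==> (!open))
So before the loop: (done ==> ((!t) && (!open))) && ((!done) ==> (!open))
Answer: WP = (done ==> ((!t) && (!open))) && ((!done) ==> (!open))


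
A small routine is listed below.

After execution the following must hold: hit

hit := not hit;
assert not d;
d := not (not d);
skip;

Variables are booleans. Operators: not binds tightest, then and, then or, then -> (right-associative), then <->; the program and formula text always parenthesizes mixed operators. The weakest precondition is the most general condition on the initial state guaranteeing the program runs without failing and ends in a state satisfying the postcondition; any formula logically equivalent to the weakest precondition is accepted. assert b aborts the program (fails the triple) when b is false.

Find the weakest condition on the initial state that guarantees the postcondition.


Working backward. After the program, hit must hold.
Before skip: hit
Before d := not (not d): hit
Before assert not d: (not d) and hit
Before hit := not hit: (not d) and (not hit)
Answer: WP = (not d) and (not hit)


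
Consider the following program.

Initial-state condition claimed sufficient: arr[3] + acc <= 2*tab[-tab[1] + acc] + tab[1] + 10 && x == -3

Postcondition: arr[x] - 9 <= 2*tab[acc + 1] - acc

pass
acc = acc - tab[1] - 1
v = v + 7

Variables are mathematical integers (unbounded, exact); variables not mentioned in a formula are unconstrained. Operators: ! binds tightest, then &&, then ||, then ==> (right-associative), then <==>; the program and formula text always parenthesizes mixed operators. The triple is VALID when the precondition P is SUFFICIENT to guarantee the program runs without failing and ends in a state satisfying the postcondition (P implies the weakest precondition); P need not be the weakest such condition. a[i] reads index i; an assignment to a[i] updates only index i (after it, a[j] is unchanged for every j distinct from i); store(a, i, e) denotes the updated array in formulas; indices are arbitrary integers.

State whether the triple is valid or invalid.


Working backward. After the program, the postcondition arr[x] - 9 <= 2*tab[acc + 1] - acc must hold; in canonical form it is arr[x] + acc <= 2*tab[acc + 1] + 9.
Before v := v + 7: arr[x] + acc <= 2*tab[acc + 1] + 9
Before acc := acc - tab[1] - 1: arr[x] + acc <= 2*tab[-tab[1] + acc] + tab[1] + 10
Before skip: arr[x] + acc <= 2*tab[-tab[1] + acc] + tab[1] + 10
The weakest precondition is arr[x] + acc <= 2*tab[-tab[1] + acc] + tab[1] + 10.
Check whether arr[3] + acc <= 2*tab[-tab[1] + acc] + tab[1] + 10 && x == -3 implies it.
Countermodel: at the initial state acc = 0, arr = {[-17422] = -7040, [-3] = 47863, [1] = -7040, [3] = -7040, elsewhere -7040}, tab = {[-17422] = 15215, [-3] = 15215, [1] = 17422, [3] = 15215, elsewhere 15215}, x = -3, the precondition holds but the weakest precondition fails.
Answer: invalid


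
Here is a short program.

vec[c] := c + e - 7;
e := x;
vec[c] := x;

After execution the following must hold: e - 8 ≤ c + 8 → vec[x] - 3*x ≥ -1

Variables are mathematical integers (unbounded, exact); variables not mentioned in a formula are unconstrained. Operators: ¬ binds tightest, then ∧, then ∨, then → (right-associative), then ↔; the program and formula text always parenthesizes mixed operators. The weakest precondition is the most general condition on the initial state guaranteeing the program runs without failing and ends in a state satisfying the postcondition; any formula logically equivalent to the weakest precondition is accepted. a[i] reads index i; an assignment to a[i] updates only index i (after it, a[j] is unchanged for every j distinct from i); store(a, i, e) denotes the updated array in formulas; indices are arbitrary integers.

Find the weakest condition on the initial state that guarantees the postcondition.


Working backward. After the program, the postcondition e - 8 ≤ c + 8 → vec[x] - 3*x ≥ -1 must hold; in canonical form it is e ≤ c + 16 → vec[x] ≥ 3*x - 1.
Before vec[c] := x: e ≤ c + 16 → store(vec, c, x)[x] ≥ 3*x - 1
Before e := x: x ≤ c + 16 → store(vec, c, x)[x] ≥ 3*x - 1
Before vec[c] := c + e - 7: x ≤ c + 16 → store(store(vec, c, c + e - 7), c, x)[x] ≥ 3*x - 1
Answer: WP = x ≤ c + 16 → store(store(vec, c, c + e - 7), c, x)[x] ≥ 3*x - 1


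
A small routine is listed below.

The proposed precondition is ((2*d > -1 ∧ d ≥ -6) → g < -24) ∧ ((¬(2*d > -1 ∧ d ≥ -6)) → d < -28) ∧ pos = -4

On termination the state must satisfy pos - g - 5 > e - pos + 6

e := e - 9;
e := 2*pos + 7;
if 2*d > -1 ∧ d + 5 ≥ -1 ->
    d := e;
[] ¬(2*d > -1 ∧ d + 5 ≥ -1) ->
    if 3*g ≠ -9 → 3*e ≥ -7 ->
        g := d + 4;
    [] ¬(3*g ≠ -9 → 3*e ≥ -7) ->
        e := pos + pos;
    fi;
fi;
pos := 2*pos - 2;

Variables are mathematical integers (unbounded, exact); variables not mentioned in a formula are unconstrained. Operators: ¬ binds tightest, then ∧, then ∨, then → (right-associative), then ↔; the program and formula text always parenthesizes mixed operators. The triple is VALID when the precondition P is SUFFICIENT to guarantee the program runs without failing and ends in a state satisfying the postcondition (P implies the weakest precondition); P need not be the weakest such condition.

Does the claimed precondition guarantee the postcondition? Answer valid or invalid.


Working backward. After the program, the postcondition pos - g - 5 > e - pos + 6 must hold; in canonical form it is 2*pos > e + g + 11.
Before pos := 2*pos - 2: 4*pos > e + g + 15
Then branch requires 4*pos > e + g + 15; else branch requires ((3*g ≠ -9 → 3*e ≥ -7) → 4*pos > d + e + 19) ∧ ((¬(3*g ≠ -9 → 3*e ≥ -7)) → 2*pos > g + 15).
Before the if: ((2*d > -1 ∧ d ≥ -6) → 4*pos > e + g + 15) ∧ ((¬(2*d > -1 ∧ d ≥ -6)) → (((3*g ≠ -9 → 3*e ≥ -7) → 4*pos > d + e + 19) ∧ ((¬(3*g ≠ -9 → 3*e ≥ -7)) → 2*pos > g + 15)))
Before e := 2*pos + 7: ((2*d > -1 ∧ d ≥ -6) → 2*pos > g + 22) ∧ ((¬(2*d > -1 ∧ d ≥ -6)) → (((3*g ≠ -9 → 6*pos ≥ -28) → 2*pos > d + 26) ∧ ((¬(3*g ≠ -9 → 6*pos ≥ -28)) → 2*pos > g + 15)))
Before e := e - 9: ((2*d > -1 ∧ d ≥ -6) → 2*pos > g + 22) ∧ ((¬(2*d > -1 ∧ d ≥ -6)) → (((3*g ≠ -9 → 6*pos ≥ -28) → 2*pos > d + 26) ∧ ((¬(3*g ≠ -9 → 6*pos ≥ -28)) → 2*pos > g + 15)))
The weakest precondition is ((2*d > -1 ∧ d ≥ -6) → 2*pos > g + 22) ∧ ((¬(2*d > -1 ∧ d ≥ -6)) → (((3*g ≠ -9 → 6*pos ≥ -28) → 2*pos > d + 26) ∧ ((¬(3*g ≠ -9 → 6*pos ≥ -28)) → 2*pos > g + 15))).
Check whether ((2*d > -1 ∧ d ≥ -6) → g < -24) ∧ ((¬(2*d > -1 ∧ d ≥ -6)) → d < -28) ∧ pos = -4 implies it.
Countermodel: at the initial state d = -29, g = -31, pos = -4, the precondition holds but the weakest precondition fails.
Answer: invalid


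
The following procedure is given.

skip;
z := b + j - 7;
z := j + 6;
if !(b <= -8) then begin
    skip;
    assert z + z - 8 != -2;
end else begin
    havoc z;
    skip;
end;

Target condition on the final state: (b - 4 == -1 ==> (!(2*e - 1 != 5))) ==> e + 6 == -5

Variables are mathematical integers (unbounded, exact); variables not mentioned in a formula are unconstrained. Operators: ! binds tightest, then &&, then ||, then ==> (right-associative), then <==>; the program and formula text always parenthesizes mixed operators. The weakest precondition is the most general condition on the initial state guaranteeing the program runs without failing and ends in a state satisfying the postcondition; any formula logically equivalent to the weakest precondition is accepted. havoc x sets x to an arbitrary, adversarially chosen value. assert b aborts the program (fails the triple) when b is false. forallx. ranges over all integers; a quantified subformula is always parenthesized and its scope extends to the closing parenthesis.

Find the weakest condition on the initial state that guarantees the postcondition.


Working backward. After the program, the postcondition (b - 4 == -1 ==> (!(2*e - 1 != 5))) ==> e + 6 == -5 must hold; in canonical form it is (b == 3 ==> (!(2*e != 6))) ==> e == -11.
Then branch requires 2*z != 6 && ((b == 3 ==> (!(2*e != 6))) ==> e == -11); else branch requires (b == 3 ==> (!(2*e != 6))) ==> e == -11.
Before the if: ((!(b <= -8)) ==> (2*z != 6 && ((b == 3 ==> (!(2*e != 6))) ==> e == -11))) && (b <= -8 ==> ((b == 3 ==> (!(2*e != 6))) ==> e == -11))
Before z := j + 6: ((!(b <= -8)) ==> (2*j != -6 && ((b == 3 ==> (!(2*e != 6))) ==> e == -11))) && (b <= -8 ==> ((b == 3 ==> (!(2*e != 6))) ==> e == -11))
Before z := b + j - 7: ((!(b <= -8)) ==> (2*j != -6 && ((b == 3 ==> (!(2*e != 6))) ==> e == -11))) && (b <= -8 ==> ((b == 3 ==> (!(2*e != 6))) ==> e == -11))
Before skip: ((!(b <= -8)) ==> (2*j != -6 && ((b == 3 ==> (!(2*e != 6))) ==> e == -11))) && (b <= -8 ==> ((b == 3 ==> (!(2*e != 6))) ==> e == -11))
Answer: WP = ((!(b <= -8)) ==> (2*j != -6 && ((b == 3 ==> (!(2*e != 6))) ==> e == -11))) && (b <= -8 ==> ((b == 3 ==> (!(2*e != 6))) ==> e == -11))


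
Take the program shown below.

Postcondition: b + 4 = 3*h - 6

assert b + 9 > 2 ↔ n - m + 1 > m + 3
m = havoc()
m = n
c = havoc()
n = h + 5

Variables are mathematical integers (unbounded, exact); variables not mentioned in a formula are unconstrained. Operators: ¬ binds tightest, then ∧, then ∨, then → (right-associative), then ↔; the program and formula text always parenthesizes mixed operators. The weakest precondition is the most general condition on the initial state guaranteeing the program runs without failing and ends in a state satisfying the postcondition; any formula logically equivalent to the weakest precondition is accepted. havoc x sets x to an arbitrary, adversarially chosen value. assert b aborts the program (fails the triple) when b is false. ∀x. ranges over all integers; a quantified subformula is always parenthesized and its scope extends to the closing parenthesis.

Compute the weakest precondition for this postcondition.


Working backward. After the program, the postcondition b + 4 = 3*h - 6 must hold; in canonical form it is b = 3*h - 10.
Before n := h + 5: b = 3*h - 10
Before havoc c: b = 3*h - 10
Before m := n: b = 3*h - 10
Before havoc m: b = 3*h - 10
Before assert b + 9 > 2 ↔ n - m + 1 > m + 3: (b > -7 ↔ n > 2*m + 2) ∧ b = 3*h - 10
Answer: WP = (b > -7 ↔ n > 2*m + 2) ∧ b = 3*h - 10


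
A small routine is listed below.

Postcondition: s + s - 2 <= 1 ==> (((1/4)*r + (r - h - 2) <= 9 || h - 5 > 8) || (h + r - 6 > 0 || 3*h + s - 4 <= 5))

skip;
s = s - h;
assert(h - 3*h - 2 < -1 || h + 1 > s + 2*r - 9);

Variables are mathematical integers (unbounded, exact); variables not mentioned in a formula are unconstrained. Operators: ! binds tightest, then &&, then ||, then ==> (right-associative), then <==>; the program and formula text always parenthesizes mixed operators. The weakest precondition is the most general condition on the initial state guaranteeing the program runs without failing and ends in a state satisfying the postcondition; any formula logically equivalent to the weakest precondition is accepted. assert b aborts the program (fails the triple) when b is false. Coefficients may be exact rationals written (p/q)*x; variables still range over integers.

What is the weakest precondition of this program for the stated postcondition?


Working backward. After the program, the postcondition s + s - 2 <= 1 ==> (((1/4)*r + (r - h - 2) <= 9 || h - 5 > 8) || (h + r - 6 > 0 || 3*h + s - 4 <= 5)) must hold; in canonical form it is 2*s <= 3 ==> ((5/4)*r <= h + 11 || h > 13 || h + r > 6 || 3*h + s <= 9).
Before assert h - 3*h - 2 < -1 || h + 1 > s + 2*r - 9: (2*h > -1 || h > 2*r + s - 10) && (2*s <= 3 ==> ((5/4)*r <= h + 11 || h > 13 || h + r > 6 || 3*h + s <= 9))
Before s := s - h: (2*h > -1 || 2*h > 2*r + s - 10) && (2*s <= 2*h + 3 ==> ((5/4)*r <= h + 11 || h > 13 || h + r > 6 || 2*h + s <= 9))
Before skip: (2*h > -1 || 2*h > 2*r + s - 10) && (2*s <= 2*h + 3 ==> ((5/4)*r <= h + 11 || h > 13 || h + r > 6 || 2*h + s <= 9))
Answer: WP = (2*h > -1 || 2*h > 2*r + s - 10) && (2*s <= 2*h + 3 ==> ((5/4)*r <= h + 11 || h > 13 || h + r > 6 || 2*h + s <= 9))


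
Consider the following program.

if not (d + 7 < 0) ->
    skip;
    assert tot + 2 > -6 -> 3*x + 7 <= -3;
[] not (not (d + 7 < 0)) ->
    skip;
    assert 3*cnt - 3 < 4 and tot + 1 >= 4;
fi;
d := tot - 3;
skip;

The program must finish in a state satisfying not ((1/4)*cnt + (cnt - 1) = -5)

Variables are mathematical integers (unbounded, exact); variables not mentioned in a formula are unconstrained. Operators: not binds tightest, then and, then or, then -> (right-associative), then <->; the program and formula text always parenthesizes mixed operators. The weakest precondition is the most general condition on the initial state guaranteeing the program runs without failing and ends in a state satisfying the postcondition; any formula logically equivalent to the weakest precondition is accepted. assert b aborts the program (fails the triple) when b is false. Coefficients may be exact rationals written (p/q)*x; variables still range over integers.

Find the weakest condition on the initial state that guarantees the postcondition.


Working backward. After the program, the postcondition not ((1/4)*cnt + (cnt - 1) = -5) must hold; in canonical form it is not ((5/4)*cnt = -4).
Before skip: not ((5/4)*cnt = -4)
Before d := tot - 3: not ((5/4)*cnt = -4)
Then branch requires (tot > -8 -> 3*x <= -10) and (not ((5/4)*cnt = -4)); else branch requires 3*cnt < 7 and tot >= 3 and (not ((5/4)*cnt = -4)).
Before the if: ((not (d < -7)) -> ((tot > -8 -> 3*x <= -10) and (not ((5/4)*cnt = -4)))) and (d < -7 -> (3*cnt < 7 and tot >= 3 and (not ((5/4)*cnt = -4))))
Answer: WP = ((not (d < -7)) -> ((tot > -8 -> 3*x <= -10) and (not ((5/4)*cnt = -4)))) and (d < -7 -> (3*cnt < 7 and tot >= 3 and (not ((5/4)*cnt = -4))))


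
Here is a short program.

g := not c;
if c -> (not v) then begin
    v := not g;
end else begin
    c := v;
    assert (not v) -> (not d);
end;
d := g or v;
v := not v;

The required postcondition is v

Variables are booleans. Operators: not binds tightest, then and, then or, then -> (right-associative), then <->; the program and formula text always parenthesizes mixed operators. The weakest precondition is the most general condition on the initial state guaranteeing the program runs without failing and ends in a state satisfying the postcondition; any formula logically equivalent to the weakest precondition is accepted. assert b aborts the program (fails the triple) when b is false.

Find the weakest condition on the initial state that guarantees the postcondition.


Working backward. After the program, v must hold.
Before v := not v: not v
Before d := g or v: not v
Then branch requires g; else branch requires ((not v) -> (not d)) and (not v).
Before the if: ((c -> (not v)) -> g) and ((not (c -> (not v))) -> (((not v) -> (not d)) and (not v)))
Before g := not c: ((c -> (not v)) -> (not c)) and ((not (c -> (not v))) -> (((not v) -> (not d)) and (not v)))
Answer: WP = ((c -> (not v)) -> (not c)) and ((not (c -> (not v))) -> (((not v) -> (not d)) and (not v)))


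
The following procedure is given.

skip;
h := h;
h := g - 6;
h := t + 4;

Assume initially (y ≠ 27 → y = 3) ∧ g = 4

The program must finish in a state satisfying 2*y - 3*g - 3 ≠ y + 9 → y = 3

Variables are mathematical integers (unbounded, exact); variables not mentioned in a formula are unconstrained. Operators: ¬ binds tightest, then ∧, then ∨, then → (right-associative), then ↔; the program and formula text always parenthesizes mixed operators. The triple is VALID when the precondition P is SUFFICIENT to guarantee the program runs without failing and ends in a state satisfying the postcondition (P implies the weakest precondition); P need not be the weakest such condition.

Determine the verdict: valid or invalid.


Working backward. After the program, the postcondition 2*y - 3*g - 3 ≠ y + 9 → y = 3 must hold; in canonical form it is y ≠ 3*g + 12 → y = 3.
Before h := t + 4: y ≠ 3*g + 12 → y = 3
Before h := g - 6: y ≠ 3*g + 12 → y = 3
Before h := h: y ≠ 3*g + 12 → y = 3
Before skip: y ≠ 3*g + 12 → y = 3
The weakest precondition is y ≠ 3*g + 12 → y = 3.
Check whether (y ≠ 27 → y = 3) ∧ g = 4 implies it.
Countermodel: at the initial state g = 4, y = 27, the precondition holds but the weakest precondition fails.
Answer: invalid


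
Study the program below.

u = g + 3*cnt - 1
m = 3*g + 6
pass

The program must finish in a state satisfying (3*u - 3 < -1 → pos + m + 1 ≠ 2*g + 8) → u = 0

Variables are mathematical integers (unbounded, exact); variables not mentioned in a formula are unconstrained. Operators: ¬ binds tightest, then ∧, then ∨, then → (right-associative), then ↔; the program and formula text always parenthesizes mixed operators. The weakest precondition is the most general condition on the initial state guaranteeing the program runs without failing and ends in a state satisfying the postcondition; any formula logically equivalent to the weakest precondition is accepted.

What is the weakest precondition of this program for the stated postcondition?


Working backward. After the program, the postcondition (3*u - 3 < -1 → pos + m + 1 ≠ 2*g + 8) → u = 0 must hold; in canonical form it is (3*u < 2 → m + pos ≠ 2*g + 7) → u = 0.
Before skip: (3*u < 2 → m + pos ≠ 2*g + 7) → u = 0
Before m := 3*g + 6: (3*u < 2 → g + pos ≠ 1) → u = 0
Before u := g + 3*cnt - 1: (9*cnt + 3*g < 5 → g + pos ≠ 1) → 3*cnt + g = 1
Answer: WP = (9*cnt + 3*g < 5 → g + pos ≠ 1) → 3*cnt + g = 1


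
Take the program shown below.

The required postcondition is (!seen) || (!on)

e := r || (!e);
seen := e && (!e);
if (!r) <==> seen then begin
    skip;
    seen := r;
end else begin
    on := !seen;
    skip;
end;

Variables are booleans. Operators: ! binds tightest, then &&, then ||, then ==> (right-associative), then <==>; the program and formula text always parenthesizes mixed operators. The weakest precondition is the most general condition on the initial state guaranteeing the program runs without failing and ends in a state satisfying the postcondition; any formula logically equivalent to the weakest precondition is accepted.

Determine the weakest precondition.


Working backward. After the program, (!seen) || (!on) must hold.
Then branch requires (!r) || (!on); else branch requires true.
Before the if: ((!r) <==> seen) ==> ((!r) || (!on))
Before seen := e && (!e): r ==> ((!r) || (!on))
Before e := r || (!e): r ==> ((!r) || (!on))
Answer: WP = r ==> ((!r) || (!on))


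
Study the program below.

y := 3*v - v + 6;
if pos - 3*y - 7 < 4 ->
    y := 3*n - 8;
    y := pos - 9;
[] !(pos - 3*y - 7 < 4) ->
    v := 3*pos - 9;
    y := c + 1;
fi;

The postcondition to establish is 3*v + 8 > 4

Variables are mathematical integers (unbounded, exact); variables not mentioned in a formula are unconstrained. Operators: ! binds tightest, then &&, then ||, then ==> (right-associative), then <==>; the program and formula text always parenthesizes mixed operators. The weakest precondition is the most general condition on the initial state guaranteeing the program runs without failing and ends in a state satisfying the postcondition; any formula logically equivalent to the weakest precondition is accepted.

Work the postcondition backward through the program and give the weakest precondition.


Working backward. After the program, the postcondition 3*v + 8 > 4 must hold; in canonical form it is 3*v > -4.
Then branch requires 3*v > -4; else branch requires 9*pos > 23.
Before the if: (pos < 3*y + 11 ==> 3*v > -4) && ((!(pos < 3*y + 11)) ==> 9*pos > 23)
Before y := 3*v - v + 6: (pos < 6*v + 29 ==> 3*v > -4) && ((!(pos < 6*v + 29)) ==> 9*pos > 23)
Answer: WP = (pos < 6*v + 29 ==> 3*v > -4) && ((!(pos < 6*v + 29)) ==> 9*pos > 23)


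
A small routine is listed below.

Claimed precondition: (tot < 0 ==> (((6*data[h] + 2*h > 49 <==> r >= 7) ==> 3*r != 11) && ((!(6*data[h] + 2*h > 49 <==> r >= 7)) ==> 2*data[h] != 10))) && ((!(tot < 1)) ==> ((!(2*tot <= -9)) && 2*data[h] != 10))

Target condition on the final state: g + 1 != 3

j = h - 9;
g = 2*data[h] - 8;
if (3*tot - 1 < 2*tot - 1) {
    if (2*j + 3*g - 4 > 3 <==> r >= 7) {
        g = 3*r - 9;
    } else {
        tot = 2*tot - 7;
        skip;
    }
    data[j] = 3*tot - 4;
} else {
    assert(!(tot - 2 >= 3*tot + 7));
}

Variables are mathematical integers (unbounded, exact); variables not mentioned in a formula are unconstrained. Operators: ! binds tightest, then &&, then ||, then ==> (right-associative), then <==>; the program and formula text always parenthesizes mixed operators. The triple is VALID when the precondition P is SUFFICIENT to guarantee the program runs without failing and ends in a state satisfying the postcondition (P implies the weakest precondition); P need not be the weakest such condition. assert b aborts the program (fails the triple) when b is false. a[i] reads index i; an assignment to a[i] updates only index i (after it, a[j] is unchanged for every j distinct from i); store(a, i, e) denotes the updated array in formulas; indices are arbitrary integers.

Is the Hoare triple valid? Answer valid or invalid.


Working backward. After the program, the postcondition g + 1 != 3 must hold; in canonical form it is g != 2.
Then branch requires ((3*g + 2*j > 7 <==> r >= 7) ==> 3*r != 11) && ((!(3*g + 2*j > 7 <==> r >= 7)) ==> g != 2); else branch requires (!(2*tot <= -9)) && g != 2.
Before the if: (tot < 0 ==> (((3*g + 2*j > 7 <==> r >= 7) ==> 3*r != 11) && ((!(3*g + 2*j > 7 <==> r >= 7)) ==> g != 2))) && ((!(tot < 0)) ==> ((!(2*tot <= -9)) && g != 2))
Before g := 2*data[h] - 8: (tot < 0 ==> (((6*data[h] + 2*j > 31 <==> r >= 7) ==> 3*r != 11) && ((!(6*data[h] + 2*j > 31 <==> r >= 7)) ==> 2*data[h] != 10))) && ((!(tot < 0)) ==> ((!(2*tot <= -9)) && 2*data[h] != 10))
Before j := h - 9: (tot < 0 ==> (((6*data[h] + 2*h > 49 <==> r >= 7) ==> 3*r != 11) && ((!(6*data[h] + 2*h > 49 <==> r >= 7)) ==> 2*data[h] != 10))) && ((!(tot < 0)) ==> ((!(2*tot <= -9)) && 2*data[h] != 10))
The weakest precondition is (tot < 0 ==> (((6*data[h] + 2*h > 49 <==> r >= 7) ==> 3*r != 11) && ((!(6*data[h] + 2*h > 49 <==> r >= 7)) ==> 2*data[h] != 10))) && ((!(tot < 0)) ==> ((!(2*tot <= -9)) && 2*data[h] != 10)).
Check whether (tot < 0 ==> (((6*data[h] + 2*h > 49 <==> r >= 7) ==> 3*r != 11) && ((!(6*data[h] + 2*h > 49 <==> r >= 7)) ==> 2*data[h] != 10))) && ((!(tot < 1)) ==> ((!(2*tot <= -9)) && 2*data[h] != 10)) implies it.
Countermodel: at the initial state data = {[0] = 5, elsewhere 5}, h = 0, r = 0, tot = 0, the precondition holds but the weakest precondition fails.
Answer: invalid


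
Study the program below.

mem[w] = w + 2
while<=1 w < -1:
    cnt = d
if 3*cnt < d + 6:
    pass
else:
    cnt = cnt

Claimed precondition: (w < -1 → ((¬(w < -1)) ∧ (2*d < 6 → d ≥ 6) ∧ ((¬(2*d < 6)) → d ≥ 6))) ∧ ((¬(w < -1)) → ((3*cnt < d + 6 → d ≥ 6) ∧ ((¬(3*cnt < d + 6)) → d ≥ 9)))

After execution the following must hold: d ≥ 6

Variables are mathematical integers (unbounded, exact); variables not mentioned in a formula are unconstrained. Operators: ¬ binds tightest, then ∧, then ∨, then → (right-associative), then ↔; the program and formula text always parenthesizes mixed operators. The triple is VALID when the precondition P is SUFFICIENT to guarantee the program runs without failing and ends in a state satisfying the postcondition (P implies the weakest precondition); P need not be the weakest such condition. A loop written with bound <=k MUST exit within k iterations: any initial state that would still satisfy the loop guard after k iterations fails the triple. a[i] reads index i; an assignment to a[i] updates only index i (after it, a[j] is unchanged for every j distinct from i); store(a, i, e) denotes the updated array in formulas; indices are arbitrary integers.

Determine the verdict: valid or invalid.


Working backward. After the program, d ≥ 6 must hold.
Then branch requires d ≥ 6; else branch requires d ≥ 6.
Before the if: (3*cnt < d + 6 → d ≥ 6) ∧ ((¬(3*cnt < d + 6)) → d ≥ 6)
Before the loop (bound <=1), unroll the exhaustion recursion (WP_0 = exit-now case; WP_j = one more guarded iteration, up to j = 1):
  WP_0: (¬(w < -1)) ∧ (3*cnt < d + 6 → d ≥ 6) ∧ ((¬(3*cnt < d + 6)) → d ≥ 6)
  WP_1: (w < -1 → ((¬(w < -1)) ∧ (2*d < 6 → d ≥ 6) ∧ ((¬(2*d < 6)) → d ≥ 6))) ∧ ((¬(w < -1)) → ((3*cnt < d + 6 → d ≥ 6) ∧ ((¬(3*cnt < d + 6)) → d ≥ 6)))
So before the loop: (w < -1 → ((¬(w < -1)) ∧ (2*d < 6 → d ≥ 6) ∧ ((¬(2*d < 6)) → d ≥ 6))) ∧ ((¬(w < -1)) → ((3*cnt < d + 6 → d ≥ 6) ∧ ((¬(3*cnt < d + 6)) → d ≥ 6)))
Before mem[w] := w + 2: (w < -1 → ((¬(w < -1)) ∧ (2*d < 6 → d ≥ 6) ∧ ((¬(2*d < 6)) → d ≥ 6))) ∧ ((¬(w < -1)) → ((3*cnt < d + 6 → d ≥ 6) ∧ ((¬(3*cnt < d + 6)) → d ≥ 6)))
The weakest precondition is (w < -1 → ((¬(w < -1)) ∧ (2*d < 6 → d ≥ 6) ∧ ((¬(2*d < 6)) → d ≥ 6))) ∧ ((¬(w < -1)) → ((3*cnt < d + 6 → d ≥ 6) ∧ ((¬(3*cnt < d + 6)) → d ≥ 6))).
Check whether (w < -1 → ((¬(w < -1)) ∧ (2*d < 6 → d ≥ 6) ∧ ((¬(2*d < 6)) → d ≥ 6))) ∧ ((¬(w < -1)) → ((3*cnt < d + 6 → d ≥ 6) ∧ ((¬(3*cnt < d + 6)) → d ≥ 9))) implies it.
Every state satisfying the precondition satisfies the weakest precondition: the implication holds.
Answer: valid


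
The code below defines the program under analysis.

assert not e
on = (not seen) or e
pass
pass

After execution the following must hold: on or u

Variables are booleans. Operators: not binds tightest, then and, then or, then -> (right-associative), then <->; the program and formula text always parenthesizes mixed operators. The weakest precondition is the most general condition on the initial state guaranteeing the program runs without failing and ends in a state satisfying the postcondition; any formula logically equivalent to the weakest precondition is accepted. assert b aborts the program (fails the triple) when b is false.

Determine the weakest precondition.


Working backward. After the program, on or u must hold.
Before skip: on or u
Before skip: on or u
Before on := (not seen) or e: (not seen) or e or u
Before assert not e: (not e) and ((not seen) or e or u)
Answer: WP = (not e) and ((not seen) or e or u)


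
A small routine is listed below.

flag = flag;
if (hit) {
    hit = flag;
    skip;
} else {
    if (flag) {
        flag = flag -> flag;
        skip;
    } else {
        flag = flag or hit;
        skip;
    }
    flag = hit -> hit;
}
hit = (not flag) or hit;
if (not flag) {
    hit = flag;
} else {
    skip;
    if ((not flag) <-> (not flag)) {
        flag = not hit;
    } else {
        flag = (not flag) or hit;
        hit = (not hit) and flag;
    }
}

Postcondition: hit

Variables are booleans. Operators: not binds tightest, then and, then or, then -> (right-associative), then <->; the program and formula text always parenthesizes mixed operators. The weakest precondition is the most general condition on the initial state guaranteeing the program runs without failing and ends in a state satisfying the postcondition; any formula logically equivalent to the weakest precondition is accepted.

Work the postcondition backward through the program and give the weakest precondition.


Working backward. After the program, hit must hold.
Then branch requires flag; else branch requires hit.
Before the if: ((not flag) -> flag) and (flag -> hit)
Before hit := (not flag) or hit: ((not flag) -> flag) and (flag -> ((not flag) or hit))
Then branch requires (not flag) -> flag; else branch requires (flag -> hit) and ((not flag) -> hit).
Before the if: (hit -> ((not flag) -> flag)) and ((not hit) -> ((flag -> hit) and ((not flag) -> hit)))
Before flag := flag: (hit -> ((not flag) -> flag)) and ((not hit) -> ((flag -> hit) and ((not flag) -> hit)))
Answer: WP = (hit -> ((not flag) -> flag)) and ((not hit) -> ((flag -> hit) and ((not flag) -> hit)))


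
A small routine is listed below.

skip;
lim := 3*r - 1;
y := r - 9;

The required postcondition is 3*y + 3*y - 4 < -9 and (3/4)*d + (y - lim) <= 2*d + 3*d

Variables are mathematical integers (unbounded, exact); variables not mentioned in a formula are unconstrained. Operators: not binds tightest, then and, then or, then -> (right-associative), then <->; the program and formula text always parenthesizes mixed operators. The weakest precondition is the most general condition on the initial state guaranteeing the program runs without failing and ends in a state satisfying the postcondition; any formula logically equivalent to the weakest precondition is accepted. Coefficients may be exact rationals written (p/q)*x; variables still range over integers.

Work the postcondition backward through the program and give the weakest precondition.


Working backward. After the program, the postcondition 3*y + 3*y - 4 < -9 and (3/4)*d + (y - lim) <= 2*d + 3*d must hold; in canonical form it is 6*y < -5 and y <= (17/4)*d + lim.
Before y := r - 9: 6*r < 49 and r <= (17/4)*d + lim + 9
Before lim := 3*r - 1: 6*r < 49 and (17/4)*d + 2*r >= -8
Before skip: 6*r < 49 and (17/4)*d + 2*r >= -8
Answer: WP = 6*r < 49 and (17/4)*d + 2*r >= -8


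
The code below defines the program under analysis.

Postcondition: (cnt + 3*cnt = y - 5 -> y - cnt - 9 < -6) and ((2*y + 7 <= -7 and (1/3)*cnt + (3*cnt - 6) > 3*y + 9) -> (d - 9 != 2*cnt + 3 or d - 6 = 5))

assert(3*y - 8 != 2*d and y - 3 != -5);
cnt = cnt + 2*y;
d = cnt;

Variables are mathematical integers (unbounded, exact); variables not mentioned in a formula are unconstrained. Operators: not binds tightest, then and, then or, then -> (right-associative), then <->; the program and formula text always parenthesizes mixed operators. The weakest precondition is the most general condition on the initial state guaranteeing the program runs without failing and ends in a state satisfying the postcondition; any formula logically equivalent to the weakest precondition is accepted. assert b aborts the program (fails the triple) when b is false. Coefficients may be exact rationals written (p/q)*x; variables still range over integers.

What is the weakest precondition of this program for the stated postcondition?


Working backward. After the program, the postcondition (cnt + 3*cnt = y - 5 -> y - cnt - 9 < -6) and ((2*y + 7 <= -7 and (1/3)*cnt + (3*cnt - 6) > 3*y + 9) -> (d - 9 != 2*cnt + 3 or d - 6 = 5)) must hold; in canonical form it is (4*cnt = y - 5 -> y < cnt + 3) and ((2*y <= -14 and (10/3)*cnt > 3*y + 15) -> (d != 2*cnt + 12 or d = 11)).
Before d := cnt: (4*cnt = y - 5 -> y < cnt + 3) and ((2*y <= -14 and (10/3)*cnt > 3*y + 15) -> (cnt != -12 or cnt = 11))
Before cnt := cnt + 2*y: (4*cnt + 7*y = -5 -> cnt + y > -3) and ((2*y <= -14 and (10/3)*cnt + (11/3)*y > 15) -> (cnt + 2*y != -12 or cnt + 2*y = 11))
Before assert 3*y - 8 != 2*d and y - 3 != -5: 3*y != 2*d + 8 and y != -2 and (4*cnt + 7*y = -5 -> cnt + y > -3) and ((2*y <= -14 and (10/3)*cnt + (11/3)*y > 15) -> (cnt + 2*y != -12 or cnt + 2*y = 11))
Answer: WP = 3*y != 2*d + 8 and y != -2 and (4*cnt + 7*y = -5 -> cnt + y > -3) and ((2*y <= -14 and (10/3)*cnt + (11/3)*y > 15) -> (cnt + 2*y != -12 or cnt + 2*y = 11))


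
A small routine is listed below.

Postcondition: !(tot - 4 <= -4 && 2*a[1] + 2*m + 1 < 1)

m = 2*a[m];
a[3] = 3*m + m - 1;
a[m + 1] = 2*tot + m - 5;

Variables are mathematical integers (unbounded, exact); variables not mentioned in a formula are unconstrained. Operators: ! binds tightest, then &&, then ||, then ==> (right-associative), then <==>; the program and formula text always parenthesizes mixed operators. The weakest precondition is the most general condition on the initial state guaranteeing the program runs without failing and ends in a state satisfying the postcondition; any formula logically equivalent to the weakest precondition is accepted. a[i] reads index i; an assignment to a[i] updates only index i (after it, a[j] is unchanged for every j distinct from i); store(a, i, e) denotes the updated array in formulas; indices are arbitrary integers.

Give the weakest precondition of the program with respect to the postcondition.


Working backward. After the program, the postcondition !(tot - 4 <= -4 && 2*a[1] + 2*m + 1 < 1) must hold; in canonical form it is !(tot <= 0 && 2*a[1] + 2*m < 0).
Before a[m + 1] := 2*tot + m - 5: !(tot <= 0 && 2*store(a, m + 1, m + 2*tot - 5)[1] + 2*m < 0)
Before a[3] := 3*m + m - 1: !(tot <= 0 && 2*store(store(a, 3, 4*m - 1), m + 1, m + 2*tot - 5)[1] + 2*m < 0)
Before m := 2*a[m]: !(tot <= 0 && 4*a[m] + 2*store(store(a, 3, 8*a[m] - 1), 2*a[m] + 1, 2*a[m] + 2*tot - 5)[1] < 0)
Answer: WP = !(tot <= 0 && 4*a[m] + 2*store(store(a, 3, 8*a[m] - 1), 2*a[m] + 1, 2*a[m] + 2*tot - 5)[1] < 0)


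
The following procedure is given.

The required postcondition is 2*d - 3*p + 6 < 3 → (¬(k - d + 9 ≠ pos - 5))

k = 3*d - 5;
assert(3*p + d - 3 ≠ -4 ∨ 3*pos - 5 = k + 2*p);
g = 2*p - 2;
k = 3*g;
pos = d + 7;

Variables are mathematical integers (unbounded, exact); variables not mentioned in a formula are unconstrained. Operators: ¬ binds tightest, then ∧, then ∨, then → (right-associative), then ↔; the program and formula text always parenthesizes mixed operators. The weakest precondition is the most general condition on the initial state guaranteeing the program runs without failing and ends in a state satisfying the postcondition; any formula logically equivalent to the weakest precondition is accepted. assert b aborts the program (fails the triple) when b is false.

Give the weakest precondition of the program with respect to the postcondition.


Working backward. After the program, the postcondition 2*d - 3*p + 6 < 3 → (¬(k - d + 9 ≠ pos - 5)) must hold; in canonical form it is 2*d < 3*p - 3 → (¬(k ≠ d + pos - 14)).
Before pos := d + 7: 2*d < 3*p - 3 → (¬(k ≠ 2*d - 7))
Before k := 3*g: 2*d < 3*p - 3 → (¬(3*g ≠ 2*d - 7))
Before g := 2*p - 2: 2*d < 3*p - 3 → (¬(6*p ≠ 2*d - 1))
Before assert 3*p + d - 3 ≠ -4 ∨ 3*pos - 5 = k + 2*p: (d + 3*p ≠ -1 ∨ 3*pos = k + 2*p + 5) ∧ (2*d < 3*p - 3 → (¬(6*p ≠ 2*d - 1)))
Before k := 3*d - 5: (d + 3*p ≠ -1 ∨ 3*pos = 3*d + 2*p) ∧ (2*d < 3*p - 3 → (¬(6*p ≠ 2*d - 1)))
Answer: WP = (d + 3*p ≠ -1 ∨ 3*pos = 3*d + 2*p) ∧ (2*d < 3*p - 3 → (¬(6*p ≠ 2*d - 1)))


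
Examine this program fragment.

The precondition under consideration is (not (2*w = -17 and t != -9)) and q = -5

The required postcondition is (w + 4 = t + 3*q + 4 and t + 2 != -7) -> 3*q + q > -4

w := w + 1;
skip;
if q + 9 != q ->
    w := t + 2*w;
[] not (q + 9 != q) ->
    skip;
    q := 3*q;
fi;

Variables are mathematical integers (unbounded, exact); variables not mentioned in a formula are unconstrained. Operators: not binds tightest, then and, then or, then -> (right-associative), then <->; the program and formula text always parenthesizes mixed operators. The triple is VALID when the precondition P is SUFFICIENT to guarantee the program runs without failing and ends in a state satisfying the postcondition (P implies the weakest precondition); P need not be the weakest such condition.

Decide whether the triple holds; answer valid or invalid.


Working backward. After the program, the postcondition (w + 4 = t + 3*q + 4 and t + 2 != -7) -> 3*q + q > -4 must hold; in canonical form it is (w = 3*q + t and t != -9) -> 4*q > -4.
Then branch requires (2*w = 3*q and t != -9) -> 4*q > -4; else branch requires (w = 9*q + t and t != -9) -> 12*q > -4.
Before the if: (2*w = 3*q and t != -9) -> 4*q > -4
Before skip: (2*w = 3*q and t != -9) -> 4*q > -4
Before w := w + 1: (2*w = 3*q - 2 and t != -9) -> 4*q > -4
The weakest precondition is (2*w = 3*q - 2 and t != -9) -> 4*q > -4.
Check whether (not (2*w = -17 and t != -9)) and q = -5 implies it.
Every state satisfying the precondition satisfies the weakest precondition: the implication holds.
Answer: valid


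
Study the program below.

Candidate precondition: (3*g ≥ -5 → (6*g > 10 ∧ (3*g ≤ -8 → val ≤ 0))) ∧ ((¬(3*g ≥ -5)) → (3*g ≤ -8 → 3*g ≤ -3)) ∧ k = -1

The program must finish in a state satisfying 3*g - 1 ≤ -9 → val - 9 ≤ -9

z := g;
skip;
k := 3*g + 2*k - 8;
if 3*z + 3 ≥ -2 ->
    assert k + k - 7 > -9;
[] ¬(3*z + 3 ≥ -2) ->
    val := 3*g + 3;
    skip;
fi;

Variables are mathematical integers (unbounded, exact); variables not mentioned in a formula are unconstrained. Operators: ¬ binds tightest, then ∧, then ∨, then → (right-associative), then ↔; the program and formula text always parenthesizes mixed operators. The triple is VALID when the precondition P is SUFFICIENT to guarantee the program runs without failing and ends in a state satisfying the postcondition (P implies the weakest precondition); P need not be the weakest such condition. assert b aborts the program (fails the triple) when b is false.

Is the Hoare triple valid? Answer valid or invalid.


Working backward. After the program, the postcondition 3*g - 1 ≤ -9 → val - 9 ≤ -9 must hold; in canonical form it is 3*g ≤ -8 → val ≤ 0.
Then branch requires 2*k > -2 ∧ (3*g ≤ -8 → val ≤ 0); else branch requires 3*g ≤ -8 → 3*g ≤ -3.
Before the if: (3*z ≥ -5 → (2*k > -2 ∧ (3*g ≤ -8 → val ≤ 0))) ∧ ((¬(3*z ≥ -5)) → (3*g ≤ -8 → 3*g ≤ -3))
Before k := 3*g + 2*k - 8: (3*z ≥ -5 → (6*g + 4*k > 14 ∧ (3*g ≤ -8 → val ≤ 0))) ∧ ((¬(3*z ≥ -5)) → (3*g ≤ -8 → 3*g ≤ -3))
Before skip: (3*z ≥ -5 → (6*g + 4*k > 14 ∧ (3*g ≤ -8 → val ≤ 0))) ∧ ((¬(3*z ≥ -5)) → (3*g ≤ -8 → 3*g ≤ -3))
Before z := g: (3*g ≥ -5 → (6*g + 4*k > 14 ∧ (3*g ≤ -8 → val ≤ 0))) ∧ ((¬(3*g ≥ -5)) → (3*g ≤ -8 → 3*g ≤ -3))
The weakest precondition is (3*g ≥ -5 → (6*g + 4*k > 14 ∧ (3*g ≤ -8 → val ≤ 0))) ∧ ((¬(3*g ≥ -5)) → (3*g ≤ -8 → 3*g ≤ -3)).
Check whether (3*g ≥ -5 → (6*g > 10 ∧ (3*g ≤ -8 → val ≤ 0))) ∧ ((¬(3*g ≥ -5)) → (3*g ≤ -8 → 3*g ≤ -3)) ∧ k = -1 implies it.
Countermodel: at the initial state g = 2, k = -1, val = 1, the precondition holds but the weakest precondition fails.
Answer: invalid
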